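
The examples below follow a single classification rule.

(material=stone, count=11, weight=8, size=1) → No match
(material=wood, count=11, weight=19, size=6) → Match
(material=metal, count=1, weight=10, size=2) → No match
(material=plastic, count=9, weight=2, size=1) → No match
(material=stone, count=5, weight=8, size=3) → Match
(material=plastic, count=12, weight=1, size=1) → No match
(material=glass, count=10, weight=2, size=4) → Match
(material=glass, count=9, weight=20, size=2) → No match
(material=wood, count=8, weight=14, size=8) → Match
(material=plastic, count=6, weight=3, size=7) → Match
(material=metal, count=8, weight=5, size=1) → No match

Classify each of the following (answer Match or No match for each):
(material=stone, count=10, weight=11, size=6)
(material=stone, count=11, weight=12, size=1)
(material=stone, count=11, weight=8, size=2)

Match, No match, No match

One predicate separates the groups cleanly: size ≥ 3.
(material=stone, count=10, weight=11, size=6): Match (size = 6). (material=stone, count=11, weight=12, size=1): No match (size = 1). (material=stone, count=11, weight=8, size=2): No match (size = 2).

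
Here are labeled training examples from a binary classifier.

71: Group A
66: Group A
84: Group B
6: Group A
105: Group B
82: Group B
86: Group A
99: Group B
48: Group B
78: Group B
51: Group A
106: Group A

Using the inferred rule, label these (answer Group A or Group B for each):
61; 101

Group A, Group A

Rule: ≡ 1 (mod 5). This holds for each 'Group A' example and fails for each 'Group B' one.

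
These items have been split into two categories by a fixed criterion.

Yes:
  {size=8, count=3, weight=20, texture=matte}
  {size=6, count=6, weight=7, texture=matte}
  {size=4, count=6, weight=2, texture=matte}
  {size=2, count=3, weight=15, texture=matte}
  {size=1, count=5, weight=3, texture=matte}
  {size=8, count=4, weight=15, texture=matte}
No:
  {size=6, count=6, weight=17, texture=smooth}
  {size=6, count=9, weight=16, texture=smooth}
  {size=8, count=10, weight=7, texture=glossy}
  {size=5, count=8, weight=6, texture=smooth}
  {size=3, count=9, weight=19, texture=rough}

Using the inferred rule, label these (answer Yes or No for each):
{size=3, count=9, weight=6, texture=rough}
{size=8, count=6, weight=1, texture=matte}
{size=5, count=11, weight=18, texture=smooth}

Rule: texture is matte. This holds for each 'Yes' example and fails for each 'No' one.

No, Yes, No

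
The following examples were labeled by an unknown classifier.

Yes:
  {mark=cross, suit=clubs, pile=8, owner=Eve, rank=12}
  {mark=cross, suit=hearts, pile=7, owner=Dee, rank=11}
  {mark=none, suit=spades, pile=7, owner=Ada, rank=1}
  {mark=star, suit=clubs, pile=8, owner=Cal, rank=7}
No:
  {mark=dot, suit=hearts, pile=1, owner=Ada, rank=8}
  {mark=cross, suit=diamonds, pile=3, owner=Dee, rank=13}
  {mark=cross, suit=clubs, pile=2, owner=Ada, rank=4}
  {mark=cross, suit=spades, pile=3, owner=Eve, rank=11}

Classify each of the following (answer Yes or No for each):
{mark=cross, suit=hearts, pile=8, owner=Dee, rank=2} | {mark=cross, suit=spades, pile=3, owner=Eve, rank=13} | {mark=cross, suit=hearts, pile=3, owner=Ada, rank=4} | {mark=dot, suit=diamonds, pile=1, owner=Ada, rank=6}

Yes, No, No, No

A rule that fits every label: pile ≥ 7 — true of each 'Yes' example, false of each 'No' one.
Yes: {mark=cross, suit=hearts, pile=8, owner=Dee, rank=2}, since pile = 8. No: {mark=cross, suit=spades, pile=3, owner=Eve, rank=13}, since pile = 3. No: {mark=cross, suit=hearts, pile=3, owner=Ada, rank=4}, since pile = 3. No: {mark=dot, suit=diamonds, pile=1, owner=Ada, rank=6}, since pile = 1.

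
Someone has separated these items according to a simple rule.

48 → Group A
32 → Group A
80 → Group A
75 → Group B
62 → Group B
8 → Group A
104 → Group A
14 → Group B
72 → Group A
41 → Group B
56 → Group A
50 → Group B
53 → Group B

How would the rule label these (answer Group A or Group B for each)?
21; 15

Group B, Group B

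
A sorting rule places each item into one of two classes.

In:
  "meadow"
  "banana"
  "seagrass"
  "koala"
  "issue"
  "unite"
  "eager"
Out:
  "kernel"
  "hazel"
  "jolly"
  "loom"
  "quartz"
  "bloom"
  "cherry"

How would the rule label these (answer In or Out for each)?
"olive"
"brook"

In, Out

The distinguishing property — has ≥ 3 vowels — holds for all the 'In' cases and none of the 'Out' cases.
"olive" → 3 vowels → In. "brook" → 2 vowels → Out.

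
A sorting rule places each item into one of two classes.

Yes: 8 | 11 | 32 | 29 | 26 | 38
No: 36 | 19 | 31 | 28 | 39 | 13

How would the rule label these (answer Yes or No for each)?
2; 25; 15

'Yes' ⟺ ≡ 2 (mod 3).
2 — 2 mod 3 = 2, hence Yes. 25 — 25 mod 3 = 1, hence No. 15 — 15 mod 3 = 0, hence No.

Yes, No, No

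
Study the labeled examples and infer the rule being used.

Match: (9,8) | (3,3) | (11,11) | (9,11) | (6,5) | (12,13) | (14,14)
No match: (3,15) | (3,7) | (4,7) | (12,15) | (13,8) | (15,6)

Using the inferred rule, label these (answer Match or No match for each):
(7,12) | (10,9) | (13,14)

No match, Match, Match

The pattern is that an item is 'Match' exactly when: |first − second| ≤ 2.
No match: (7,12), since |7−12| = 5.
Match: (10,9), since |10−9| = 1.
Match: (13,14), since |13−14| = 1.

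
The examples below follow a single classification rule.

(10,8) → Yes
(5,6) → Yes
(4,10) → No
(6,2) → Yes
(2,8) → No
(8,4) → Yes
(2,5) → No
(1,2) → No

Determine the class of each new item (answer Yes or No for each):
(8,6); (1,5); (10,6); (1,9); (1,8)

Yes, No, Yes, No, No

The rule appears to be: first ≥ 5.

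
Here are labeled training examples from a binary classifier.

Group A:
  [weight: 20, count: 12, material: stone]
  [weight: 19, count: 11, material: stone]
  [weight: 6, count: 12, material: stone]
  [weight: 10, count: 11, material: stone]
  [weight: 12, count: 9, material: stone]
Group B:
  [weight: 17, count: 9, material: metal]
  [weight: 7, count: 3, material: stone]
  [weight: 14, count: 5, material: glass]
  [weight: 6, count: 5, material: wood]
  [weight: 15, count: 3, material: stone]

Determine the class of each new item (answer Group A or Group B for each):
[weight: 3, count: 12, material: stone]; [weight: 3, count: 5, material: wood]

Group A, Group B

The pattern is that an item is 'Group A' exactly when: material is stone AND count ≥ 5.
[weight: 3, count: 12, material: stone] — material is stone, count = 12, hence Group A.
[weight: 3, count: 5, material: wood] — material is wood, count = 5, hence Group B.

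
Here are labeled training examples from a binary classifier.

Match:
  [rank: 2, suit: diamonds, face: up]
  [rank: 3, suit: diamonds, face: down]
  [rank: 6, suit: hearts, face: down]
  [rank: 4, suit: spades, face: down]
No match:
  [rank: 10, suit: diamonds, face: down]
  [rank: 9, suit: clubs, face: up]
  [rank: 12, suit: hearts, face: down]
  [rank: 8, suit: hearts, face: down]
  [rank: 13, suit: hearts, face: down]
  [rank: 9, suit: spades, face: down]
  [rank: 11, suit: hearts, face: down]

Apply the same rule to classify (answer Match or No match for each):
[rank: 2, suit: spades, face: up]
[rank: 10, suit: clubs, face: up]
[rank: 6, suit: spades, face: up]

The distinguishing property — rank ≤ 6 — holds for all the 'Match' cases and none of the 'No match' cases.
[rank: 2, suit: spades, face: up]: rank = 2 — has this property, so Match.
[rank: 10, suit: clubs, face: up]: rank = 10 — does not satisfy this, so No match.
[rank: 6, suit: spades, face: up]: rank = 6 — has this property, so Match.

Match, No match, Match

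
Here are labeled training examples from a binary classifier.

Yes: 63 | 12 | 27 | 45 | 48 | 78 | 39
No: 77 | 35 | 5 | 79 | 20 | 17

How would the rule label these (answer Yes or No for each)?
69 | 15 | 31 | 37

The simplest hypothesis consistent with all the labels is: multiple of 3.

Yes, Yes, No, No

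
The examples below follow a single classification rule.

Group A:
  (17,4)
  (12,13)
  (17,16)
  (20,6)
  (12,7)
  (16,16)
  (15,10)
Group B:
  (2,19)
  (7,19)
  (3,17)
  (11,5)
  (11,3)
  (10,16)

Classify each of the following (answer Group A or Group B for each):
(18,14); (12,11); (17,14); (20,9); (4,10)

The pattern is that an item is 'Group A' exactly when: first ≥ 12.
(18,14): first 18, satisfies this → Group A. (12,11): first 12, satisfies this → Group A. (17,14): first 17, satisfies this → Group A. (20,9): first 20, satisfies this → Group A. (4,10): first 4, doesn't qualify → Group B.

Group A, Group A, Group A, Group A, Group B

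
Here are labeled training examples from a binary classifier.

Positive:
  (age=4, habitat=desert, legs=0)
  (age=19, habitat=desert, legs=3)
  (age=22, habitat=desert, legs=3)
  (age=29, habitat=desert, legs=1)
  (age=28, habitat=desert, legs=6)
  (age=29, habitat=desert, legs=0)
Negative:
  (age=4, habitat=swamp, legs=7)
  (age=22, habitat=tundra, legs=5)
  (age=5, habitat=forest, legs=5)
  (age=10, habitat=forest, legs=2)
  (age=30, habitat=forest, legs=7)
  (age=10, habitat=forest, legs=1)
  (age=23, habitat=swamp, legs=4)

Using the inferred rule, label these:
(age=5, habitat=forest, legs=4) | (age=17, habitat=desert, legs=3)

A rule that fits every label: habitat is desert — true of each 'Positive' example, false of each 'Negative' one.
(age=5, habitat=forest, legs=4) → habitat is forest → Negative. (age=17, habitat=desert, legs=3) → habitat is desert → Positive.

Negative, Positive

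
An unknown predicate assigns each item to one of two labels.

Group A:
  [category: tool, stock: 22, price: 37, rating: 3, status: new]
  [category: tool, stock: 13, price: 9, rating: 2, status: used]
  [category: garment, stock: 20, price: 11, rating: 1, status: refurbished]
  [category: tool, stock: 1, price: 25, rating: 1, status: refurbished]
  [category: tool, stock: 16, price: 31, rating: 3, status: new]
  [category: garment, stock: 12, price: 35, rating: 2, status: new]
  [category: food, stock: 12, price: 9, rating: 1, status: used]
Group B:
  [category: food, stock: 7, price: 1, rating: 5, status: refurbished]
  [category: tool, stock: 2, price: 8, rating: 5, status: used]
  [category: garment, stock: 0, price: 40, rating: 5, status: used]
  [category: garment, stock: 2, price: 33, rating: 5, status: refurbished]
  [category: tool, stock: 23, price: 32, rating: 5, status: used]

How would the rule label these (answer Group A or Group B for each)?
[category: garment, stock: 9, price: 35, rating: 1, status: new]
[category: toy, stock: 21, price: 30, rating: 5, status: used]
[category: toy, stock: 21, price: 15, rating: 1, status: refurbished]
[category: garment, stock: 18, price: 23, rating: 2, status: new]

Group A, Group B, Group A, Group A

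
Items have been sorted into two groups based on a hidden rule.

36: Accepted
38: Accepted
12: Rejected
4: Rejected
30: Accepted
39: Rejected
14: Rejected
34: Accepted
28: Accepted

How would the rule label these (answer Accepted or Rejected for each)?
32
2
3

The pattern is that an item is 'Accepted' exactly when: even AND at least 28.
32: 32 is even, 32 ≥ 28 — checks out, so Accepted.
2: 2 is even, 2 < 28 — does not satisfy this, so Rejected.
3: 3 is odd, 3 < 28 — does not satisfy this, so Rejected.

Accepted, Rejected, Rejected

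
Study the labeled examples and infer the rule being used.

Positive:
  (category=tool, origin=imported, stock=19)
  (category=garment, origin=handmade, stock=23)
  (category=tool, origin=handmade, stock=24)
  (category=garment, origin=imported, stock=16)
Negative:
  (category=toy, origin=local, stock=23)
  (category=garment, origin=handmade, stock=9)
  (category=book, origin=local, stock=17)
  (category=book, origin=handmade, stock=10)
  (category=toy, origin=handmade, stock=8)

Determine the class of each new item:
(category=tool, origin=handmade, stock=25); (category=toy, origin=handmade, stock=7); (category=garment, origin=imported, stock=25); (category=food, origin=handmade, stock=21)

The rule appears to be: origin is not local AND stock ≥ 16.
(category=tool, origin=handmade, stock=25) — origin is handmade, stock = 25, hence Positive.
(category=toy, origin=handmade, stock=7) — origin is handmade, stock = 7, hence Negative.
(category=garment, origin=imported, stock=25) — origin is imported, stock = 25, hence Positive.
(category=food, origin=handmade, stock=21) — origin is handmade, stock = 21, hence Positive.

Positive, Negative, Positive, Positive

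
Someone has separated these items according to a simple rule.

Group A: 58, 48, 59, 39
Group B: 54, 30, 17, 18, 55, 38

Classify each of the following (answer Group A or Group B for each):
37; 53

Group B, Group B

The distinguishing property — digit sum ≥ 12 — holds for all the 'Group A' cases and none of the 'Group B' cases.
37 → digit sum 3+7 = 10 → Group B.
53 → digit sum 5+3 = 8 → Group B.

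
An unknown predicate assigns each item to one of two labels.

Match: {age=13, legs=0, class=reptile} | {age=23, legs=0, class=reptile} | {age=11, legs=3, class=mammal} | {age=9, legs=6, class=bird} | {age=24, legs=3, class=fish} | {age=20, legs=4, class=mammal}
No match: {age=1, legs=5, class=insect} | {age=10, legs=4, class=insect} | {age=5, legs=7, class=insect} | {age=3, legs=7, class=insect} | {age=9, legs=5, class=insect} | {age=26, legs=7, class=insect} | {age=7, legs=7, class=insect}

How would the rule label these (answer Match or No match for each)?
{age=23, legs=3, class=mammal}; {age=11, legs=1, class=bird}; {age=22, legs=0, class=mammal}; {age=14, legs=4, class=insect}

Match, Match, Match, No match

All 'Match' examples share one property — class is not insect — and every 'No match' example lacks it.
{age=23, legs=3, class=mammal}: class is mammal, has this property → Match. {age=11, legs=1, class=bird}: class is bird, has this property → Match. {age=22, legs=0, class=mammal}: class is mammal, has this property → Match. {age=14, legs=4, class=insect}: class is insect, lacks this property → No match.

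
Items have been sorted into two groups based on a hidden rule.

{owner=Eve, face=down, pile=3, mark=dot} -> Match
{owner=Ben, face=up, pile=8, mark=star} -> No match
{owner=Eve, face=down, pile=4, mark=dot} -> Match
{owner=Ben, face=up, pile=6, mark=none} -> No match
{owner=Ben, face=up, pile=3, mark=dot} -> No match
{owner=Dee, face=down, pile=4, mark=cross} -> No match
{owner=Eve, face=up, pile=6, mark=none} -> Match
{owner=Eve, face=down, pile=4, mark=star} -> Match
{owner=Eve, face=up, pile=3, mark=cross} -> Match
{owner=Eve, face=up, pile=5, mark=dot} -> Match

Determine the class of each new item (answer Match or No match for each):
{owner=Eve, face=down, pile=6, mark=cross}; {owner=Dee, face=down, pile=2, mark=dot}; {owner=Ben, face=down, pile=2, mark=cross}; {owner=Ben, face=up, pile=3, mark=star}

Match, No match, No match, No match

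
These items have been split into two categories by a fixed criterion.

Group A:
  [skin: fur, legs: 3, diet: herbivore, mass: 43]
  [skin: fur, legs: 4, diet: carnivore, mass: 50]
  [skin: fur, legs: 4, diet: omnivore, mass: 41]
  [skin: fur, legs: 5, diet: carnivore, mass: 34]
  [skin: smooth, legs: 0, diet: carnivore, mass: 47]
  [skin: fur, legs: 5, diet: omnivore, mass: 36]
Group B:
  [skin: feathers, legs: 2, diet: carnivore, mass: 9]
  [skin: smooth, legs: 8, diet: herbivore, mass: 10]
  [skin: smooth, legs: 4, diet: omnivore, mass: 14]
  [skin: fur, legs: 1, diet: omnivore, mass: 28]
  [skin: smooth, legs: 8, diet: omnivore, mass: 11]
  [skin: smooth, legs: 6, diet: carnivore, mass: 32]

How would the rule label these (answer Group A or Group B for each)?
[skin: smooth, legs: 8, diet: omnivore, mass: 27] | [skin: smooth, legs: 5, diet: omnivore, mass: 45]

Group B, Group A

The common property of the 'Group A' items is: mass ≥ 34. No 'Group B' item has it.
[skin: smooth, legs: 8, diet: omnivore, mass: 27] — mass = 27, hence Group B. [skin: smooth, legs: 5, diet: omnivore, mass: 45] — mass = 45, hence Group A.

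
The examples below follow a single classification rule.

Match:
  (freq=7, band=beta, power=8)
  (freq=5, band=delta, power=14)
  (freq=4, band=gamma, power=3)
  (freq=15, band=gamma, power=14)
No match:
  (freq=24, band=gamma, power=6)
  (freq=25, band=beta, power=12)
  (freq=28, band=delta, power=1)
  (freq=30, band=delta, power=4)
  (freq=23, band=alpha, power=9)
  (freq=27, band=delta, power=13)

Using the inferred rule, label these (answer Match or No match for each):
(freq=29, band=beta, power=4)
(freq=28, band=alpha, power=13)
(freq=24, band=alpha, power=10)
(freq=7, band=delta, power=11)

No match, No match, No match, Match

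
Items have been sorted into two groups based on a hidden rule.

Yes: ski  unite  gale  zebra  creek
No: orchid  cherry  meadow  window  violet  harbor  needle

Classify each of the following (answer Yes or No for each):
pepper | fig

No, Yes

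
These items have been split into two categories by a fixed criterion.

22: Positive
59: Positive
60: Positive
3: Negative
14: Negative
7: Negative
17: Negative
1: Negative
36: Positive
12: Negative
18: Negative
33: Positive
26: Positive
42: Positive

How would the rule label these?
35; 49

'Positive' ⟺ at least 22.
35: 35 ≥ 22, meets the rule → Positive.
49: 49 ≥ 22, meets the rule → Positive.

Positive, Positive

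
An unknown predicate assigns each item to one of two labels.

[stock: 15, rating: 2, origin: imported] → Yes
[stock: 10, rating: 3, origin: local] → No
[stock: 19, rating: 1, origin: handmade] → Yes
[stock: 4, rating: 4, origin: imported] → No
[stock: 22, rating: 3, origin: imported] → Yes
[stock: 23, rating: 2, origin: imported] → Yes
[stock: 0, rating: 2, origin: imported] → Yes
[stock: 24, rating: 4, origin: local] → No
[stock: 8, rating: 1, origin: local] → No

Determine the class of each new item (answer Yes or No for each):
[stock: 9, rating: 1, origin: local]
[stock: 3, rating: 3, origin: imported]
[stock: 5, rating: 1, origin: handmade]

No, Yes, Yes

All 'Yes' examples share one property — origin is not local AND rating ≤ 3 — and every 'No' example lacks it.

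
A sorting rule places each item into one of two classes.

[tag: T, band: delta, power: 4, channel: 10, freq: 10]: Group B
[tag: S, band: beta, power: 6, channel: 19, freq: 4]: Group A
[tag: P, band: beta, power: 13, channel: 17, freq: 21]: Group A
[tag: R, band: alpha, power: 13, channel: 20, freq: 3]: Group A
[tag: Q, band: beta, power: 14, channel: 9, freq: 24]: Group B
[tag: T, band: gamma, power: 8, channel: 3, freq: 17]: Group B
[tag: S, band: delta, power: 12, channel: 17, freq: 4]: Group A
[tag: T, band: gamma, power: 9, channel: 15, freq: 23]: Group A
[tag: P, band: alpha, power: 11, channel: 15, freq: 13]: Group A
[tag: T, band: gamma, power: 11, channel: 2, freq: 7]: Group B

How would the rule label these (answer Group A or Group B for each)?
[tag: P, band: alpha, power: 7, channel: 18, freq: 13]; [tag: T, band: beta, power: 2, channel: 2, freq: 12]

Group A, Group B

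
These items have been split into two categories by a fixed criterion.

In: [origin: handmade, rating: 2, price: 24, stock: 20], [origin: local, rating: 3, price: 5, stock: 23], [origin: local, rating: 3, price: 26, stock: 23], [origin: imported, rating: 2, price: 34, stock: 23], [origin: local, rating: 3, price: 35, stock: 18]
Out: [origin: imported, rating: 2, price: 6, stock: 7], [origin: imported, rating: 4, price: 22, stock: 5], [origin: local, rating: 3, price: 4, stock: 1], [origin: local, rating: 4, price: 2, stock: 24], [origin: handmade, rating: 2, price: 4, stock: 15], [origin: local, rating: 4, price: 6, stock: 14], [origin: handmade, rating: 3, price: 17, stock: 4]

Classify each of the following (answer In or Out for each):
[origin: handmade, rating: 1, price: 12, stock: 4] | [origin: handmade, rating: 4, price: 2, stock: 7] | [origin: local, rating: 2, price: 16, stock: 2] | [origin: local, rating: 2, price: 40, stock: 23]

Out, Out, Out, In

The simplest hypothesis consistent with all the labels is: stock ≥ 15 AND price ≥ 5.
[origin: handmade, rating: 1, price: 12, stock: 4]: stock = 4, price = 12, lacks this property → Out. [origin: handmade, rating: 4, price: 2, stock: 7]: stock = 7, price = 2, lacks this property → Out. [origin: local, rating: 2, price: 16, stock: 2]: stock = 2, price = 16, lacks this property → Out. [origin: local, rating: 2, price: 40, stock: 23]: stock = 23, price = 40, satisfies this → In.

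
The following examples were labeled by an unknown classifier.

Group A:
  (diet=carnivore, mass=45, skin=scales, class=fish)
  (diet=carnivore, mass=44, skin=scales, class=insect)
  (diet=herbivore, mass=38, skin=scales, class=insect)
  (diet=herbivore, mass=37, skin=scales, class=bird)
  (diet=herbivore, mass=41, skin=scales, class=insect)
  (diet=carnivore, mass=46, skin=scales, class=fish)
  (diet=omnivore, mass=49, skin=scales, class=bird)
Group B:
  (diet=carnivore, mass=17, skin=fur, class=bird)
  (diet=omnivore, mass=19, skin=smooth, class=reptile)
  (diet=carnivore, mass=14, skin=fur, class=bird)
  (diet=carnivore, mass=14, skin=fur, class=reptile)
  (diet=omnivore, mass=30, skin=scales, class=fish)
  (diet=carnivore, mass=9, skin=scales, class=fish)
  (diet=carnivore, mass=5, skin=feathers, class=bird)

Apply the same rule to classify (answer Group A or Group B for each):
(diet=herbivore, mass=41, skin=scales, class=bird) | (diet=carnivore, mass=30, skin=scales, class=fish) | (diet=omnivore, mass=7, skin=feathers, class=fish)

Rule: mass ≥ 37. This holds for each 'Group A' example and fails for each 'Group B' one.
(diet=herbivore, mass=41, skin=scales, class=bird): mass = 41 — passes, so Group A.
(diet=carnivore, mass=30, skin=scales, class=fish): mass = 30 — doesn't qualify, so Group B.
(diet=omnivore, mass=7, skin=feathers, class=fish): mass = 7 — doesn't qualify, so Group B.

Group A, Group B, Group B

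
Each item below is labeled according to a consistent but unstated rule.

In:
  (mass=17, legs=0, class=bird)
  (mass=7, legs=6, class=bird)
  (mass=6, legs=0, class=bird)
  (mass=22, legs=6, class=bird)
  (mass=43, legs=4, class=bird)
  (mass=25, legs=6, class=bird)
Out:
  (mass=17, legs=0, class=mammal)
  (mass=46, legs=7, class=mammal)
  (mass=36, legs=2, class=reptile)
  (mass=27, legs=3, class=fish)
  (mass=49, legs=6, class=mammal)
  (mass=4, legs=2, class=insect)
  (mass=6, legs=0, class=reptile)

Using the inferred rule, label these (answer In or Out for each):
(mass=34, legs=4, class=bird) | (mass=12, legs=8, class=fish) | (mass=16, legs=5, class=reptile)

All 'In' examples share one property — class is bird — and every 'Out' example lacks it.
(mass=34, legs=4, class=bird) — class is bird, hence In. (mass=12, legs=8, class=fish) — class is fish, hence Out. (mass=16, legs=5, class=reptile) — class is reptile, hence Out.

In, Out, Out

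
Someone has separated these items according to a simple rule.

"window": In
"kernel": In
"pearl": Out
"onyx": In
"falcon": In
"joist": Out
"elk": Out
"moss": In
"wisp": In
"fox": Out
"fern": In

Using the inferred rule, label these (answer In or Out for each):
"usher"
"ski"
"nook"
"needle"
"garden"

Out, Out, In, In, In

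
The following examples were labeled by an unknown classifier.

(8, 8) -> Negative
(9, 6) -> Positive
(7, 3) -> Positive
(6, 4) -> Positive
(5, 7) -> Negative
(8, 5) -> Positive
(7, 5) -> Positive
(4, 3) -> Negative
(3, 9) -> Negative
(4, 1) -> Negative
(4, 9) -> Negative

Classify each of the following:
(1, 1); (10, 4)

One predicate separates the groups cleanly: first > second AND sum ≥ 10.
(1, 1): Negative (1 = 1, 1+1 = 2). (10, 4): Positive (10 > 4, 10+4 = 14).

Negative, Positive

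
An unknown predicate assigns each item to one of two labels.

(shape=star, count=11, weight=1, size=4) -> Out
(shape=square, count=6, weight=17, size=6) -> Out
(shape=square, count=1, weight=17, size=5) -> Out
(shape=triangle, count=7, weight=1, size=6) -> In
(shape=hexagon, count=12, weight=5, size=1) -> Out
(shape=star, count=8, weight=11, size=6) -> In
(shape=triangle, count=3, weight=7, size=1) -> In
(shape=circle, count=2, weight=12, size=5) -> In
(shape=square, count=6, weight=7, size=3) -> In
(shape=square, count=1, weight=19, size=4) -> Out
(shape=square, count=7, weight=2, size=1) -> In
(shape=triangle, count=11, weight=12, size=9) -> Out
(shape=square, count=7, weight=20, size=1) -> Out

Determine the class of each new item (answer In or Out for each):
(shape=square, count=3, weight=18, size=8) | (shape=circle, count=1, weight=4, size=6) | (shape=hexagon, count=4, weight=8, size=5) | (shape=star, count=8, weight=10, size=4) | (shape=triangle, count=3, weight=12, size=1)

Out, In, In, In, In

All 'In' examples share one property — count ≤ 8 AND weight ≤ 12 — and every 'Out' example lacks it.
(shape=square, count=3, weight=18, size=8): count = 3, weight = 18, does not pass → Out.
(shape=circle, count=1, weight=4, size=6): count = 1, weight = 4, satisfies this → In.
(shape=hexagon, count=4, weight=8, size=5): count = 4, weight = 8, satisfies this → In.
(shape=star, count=8, weight=10, size=4): count = 8, weight = 10, satisfies this → In.
(shape=triangle, count=3, weight=12, size=1): count = 3, weight = 12, satisfies this → In.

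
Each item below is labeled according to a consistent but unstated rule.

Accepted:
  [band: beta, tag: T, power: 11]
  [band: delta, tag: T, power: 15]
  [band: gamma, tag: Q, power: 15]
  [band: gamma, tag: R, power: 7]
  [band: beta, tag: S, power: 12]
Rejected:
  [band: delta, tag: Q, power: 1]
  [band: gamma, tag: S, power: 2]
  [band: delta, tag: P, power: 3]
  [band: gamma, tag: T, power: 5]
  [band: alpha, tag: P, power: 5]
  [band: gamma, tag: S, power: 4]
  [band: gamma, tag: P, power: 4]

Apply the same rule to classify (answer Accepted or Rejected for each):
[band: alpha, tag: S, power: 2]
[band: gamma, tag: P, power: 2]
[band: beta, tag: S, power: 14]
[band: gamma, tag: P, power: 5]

The classifier is using: power ≥ 7.
[band: alpha, tag: S, power: 2]: Rejected (power = 2). [band: gamma, tag: P, power: 2]: Rejected (power = 2). [band: beta, tag: S, power: 14]: Accepted (power = 14). [band: gamma, tag: P, power: 5]: Rejected (power = 5).

Rejected, Rejected, Accepted, Rejected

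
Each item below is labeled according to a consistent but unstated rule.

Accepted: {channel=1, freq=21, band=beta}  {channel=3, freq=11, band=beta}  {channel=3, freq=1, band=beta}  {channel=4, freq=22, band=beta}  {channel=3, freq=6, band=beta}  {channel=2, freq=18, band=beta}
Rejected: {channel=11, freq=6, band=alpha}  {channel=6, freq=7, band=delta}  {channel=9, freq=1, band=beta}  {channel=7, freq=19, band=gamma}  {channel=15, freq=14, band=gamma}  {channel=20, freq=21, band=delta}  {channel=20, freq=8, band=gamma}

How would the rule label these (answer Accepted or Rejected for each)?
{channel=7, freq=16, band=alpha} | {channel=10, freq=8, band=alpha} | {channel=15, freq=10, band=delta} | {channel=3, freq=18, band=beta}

The pattern is that an item is 'Accepted' exactly when: channel ≤ 4.
{channel=7, freq=16, band=alpha} → channel = 7 → Rejected. {channel=10, freq=8, band=alpha} → channel = 10 → Rejected. {channel=15, freq=10, band=delta} → channel = 15 → Rejected. {channel=3, freq=18, band=beta} → channel = 3 → Accepted.

Rejected, Rejected, Rejected, Accepted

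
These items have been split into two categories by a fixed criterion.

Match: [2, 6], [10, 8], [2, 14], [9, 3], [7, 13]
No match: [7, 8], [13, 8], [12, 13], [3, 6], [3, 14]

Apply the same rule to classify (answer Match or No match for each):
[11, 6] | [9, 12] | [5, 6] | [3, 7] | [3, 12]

No match, No match, No match, Match, No match

Rule: sum is even. This holds for each 'Match' example and fails for each 'No match' one.
[11, 6]: No match (11+6 = 17). [9, 12]: No match (9+12 = 21). [5, 6]: No match (5+6 = 11). [3, 7]: Match (3+7 = 10). [3, 12]: No match (3+12 = 15).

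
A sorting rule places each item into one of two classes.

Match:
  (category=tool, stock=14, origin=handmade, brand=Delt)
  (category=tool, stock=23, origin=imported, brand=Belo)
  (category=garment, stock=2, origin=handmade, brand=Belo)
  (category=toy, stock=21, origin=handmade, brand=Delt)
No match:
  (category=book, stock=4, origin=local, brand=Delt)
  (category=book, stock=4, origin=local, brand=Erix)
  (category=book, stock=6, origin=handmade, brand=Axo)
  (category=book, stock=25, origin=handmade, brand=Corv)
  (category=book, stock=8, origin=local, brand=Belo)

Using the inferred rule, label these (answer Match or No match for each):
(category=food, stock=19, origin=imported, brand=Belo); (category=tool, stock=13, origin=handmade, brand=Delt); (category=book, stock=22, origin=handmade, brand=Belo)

One predicate separates the groups cleanly: category is not book.
Match: (category=food, stock=19, origin=imported, brand=Belo), since category is food.
Match: (category=tool, stock=13, origin=handmade, brand=Delt), since category is tool.
No match: (category=book, stock=22, origin=handmade, brand=Belo), since category is book.

Match, Match, No match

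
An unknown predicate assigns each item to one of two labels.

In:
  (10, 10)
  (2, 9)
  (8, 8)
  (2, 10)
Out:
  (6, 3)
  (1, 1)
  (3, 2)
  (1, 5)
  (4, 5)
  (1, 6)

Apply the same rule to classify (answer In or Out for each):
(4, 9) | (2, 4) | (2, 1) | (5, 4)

In, Out, Out, Out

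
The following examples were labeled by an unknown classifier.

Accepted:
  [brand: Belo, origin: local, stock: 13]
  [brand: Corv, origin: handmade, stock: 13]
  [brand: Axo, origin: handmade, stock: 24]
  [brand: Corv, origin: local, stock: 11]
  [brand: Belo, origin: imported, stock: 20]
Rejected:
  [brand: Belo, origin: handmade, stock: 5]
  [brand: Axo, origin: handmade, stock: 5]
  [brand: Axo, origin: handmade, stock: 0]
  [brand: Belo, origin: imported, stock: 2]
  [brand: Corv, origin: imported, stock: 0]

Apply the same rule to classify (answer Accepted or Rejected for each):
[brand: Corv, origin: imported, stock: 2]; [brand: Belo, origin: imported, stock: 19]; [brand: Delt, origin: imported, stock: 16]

The common property of the 'Accepted' items is: stock ≥ 11. No 'Rejected' item has it.

Rejected, Accepted, Accepted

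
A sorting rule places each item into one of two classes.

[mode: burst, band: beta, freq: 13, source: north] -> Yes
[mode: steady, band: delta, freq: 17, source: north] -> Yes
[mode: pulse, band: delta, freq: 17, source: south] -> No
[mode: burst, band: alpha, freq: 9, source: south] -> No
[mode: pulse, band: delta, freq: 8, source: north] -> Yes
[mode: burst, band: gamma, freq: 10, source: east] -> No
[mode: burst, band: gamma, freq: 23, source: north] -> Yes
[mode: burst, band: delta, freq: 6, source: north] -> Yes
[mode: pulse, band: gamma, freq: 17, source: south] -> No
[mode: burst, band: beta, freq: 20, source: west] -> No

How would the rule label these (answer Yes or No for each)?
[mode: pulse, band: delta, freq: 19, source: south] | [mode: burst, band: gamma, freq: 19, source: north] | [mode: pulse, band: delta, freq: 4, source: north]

No, Yes, Yes

Every 'Yes' example satisfies: source is north. None of the 'No' examples do.
[mode: pulse, band: delta, freq: 19, source: south] → source is south → No.
[mode: burst, band: gamma, freq: 19, source: north] → source is north → Yes.
[mode: pulse, band: delta, freq: 4, source: north] → source is north → Yes.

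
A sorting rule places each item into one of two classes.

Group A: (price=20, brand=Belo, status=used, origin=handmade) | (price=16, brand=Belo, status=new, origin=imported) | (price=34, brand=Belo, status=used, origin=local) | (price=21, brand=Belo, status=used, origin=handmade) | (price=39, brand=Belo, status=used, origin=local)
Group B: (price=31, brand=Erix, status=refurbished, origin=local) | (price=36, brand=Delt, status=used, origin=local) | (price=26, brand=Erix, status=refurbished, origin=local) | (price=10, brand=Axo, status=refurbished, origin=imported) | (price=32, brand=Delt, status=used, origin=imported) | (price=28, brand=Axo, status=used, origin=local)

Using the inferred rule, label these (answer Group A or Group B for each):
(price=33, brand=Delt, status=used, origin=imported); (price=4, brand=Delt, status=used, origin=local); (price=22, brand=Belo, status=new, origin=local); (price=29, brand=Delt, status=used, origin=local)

Group B, Group B, Group A, Group B

The classifier is using: brand is Belo.
Group B: (price=33, brand=Delt, status=used, origin=imported), since brand is Delt. Group B: (price=4, brand=Delt, status=used, origin=local), since brand is Delt. Group A: (price=22, brand=Belo, status=new, origin=local), since brand is Belo. Group B: (price=29, brand=Delt, status=used, origin=local), since brand is Delt.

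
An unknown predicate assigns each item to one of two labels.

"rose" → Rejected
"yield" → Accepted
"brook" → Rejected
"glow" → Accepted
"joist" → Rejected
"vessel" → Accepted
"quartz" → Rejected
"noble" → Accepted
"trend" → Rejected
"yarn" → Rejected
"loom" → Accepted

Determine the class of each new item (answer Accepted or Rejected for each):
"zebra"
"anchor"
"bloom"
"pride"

Rejected, Rejected, Accepted, Rejected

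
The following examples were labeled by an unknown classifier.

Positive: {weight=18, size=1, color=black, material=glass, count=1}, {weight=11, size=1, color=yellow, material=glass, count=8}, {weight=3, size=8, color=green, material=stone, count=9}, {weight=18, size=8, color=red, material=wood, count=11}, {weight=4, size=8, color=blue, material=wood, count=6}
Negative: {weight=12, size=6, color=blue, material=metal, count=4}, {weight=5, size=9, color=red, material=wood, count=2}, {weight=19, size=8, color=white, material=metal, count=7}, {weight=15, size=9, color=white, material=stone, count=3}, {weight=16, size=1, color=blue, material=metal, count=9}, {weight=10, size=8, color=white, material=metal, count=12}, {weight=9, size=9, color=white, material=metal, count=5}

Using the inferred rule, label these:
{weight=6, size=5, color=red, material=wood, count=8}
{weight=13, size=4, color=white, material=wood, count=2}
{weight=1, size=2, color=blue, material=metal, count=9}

Positive, Positive, Negative

Every 'Positive' example satisfies: material is not metal AND size ≤ 8. None of the 'Negative' examples do.
{weight=6, size=5, color=red, material=wood, count=8} → material is wood, size = 5 → Positive.
{weight=13, size=4, color=white, material=wood, count=2} → material is wood, size = 4 → Positive.
{weight=1, size=2, color=blue, material=metal, count=9} → material is metal, size = 2 → Negative.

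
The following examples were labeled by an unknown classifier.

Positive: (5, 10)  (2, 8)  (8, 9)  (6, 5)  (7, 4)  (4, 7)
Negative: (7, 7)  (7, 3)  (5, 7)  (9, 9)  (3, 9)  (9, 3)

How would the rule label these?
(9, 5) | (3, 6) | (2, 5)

Negative, Positive, Positive

The pattern is that an item is 'Positive' exactly when: product is even.
Negative: (9, 5), since 9·5 = 45. Positive: (3, 6), since 3·6 = 18. Positive: (2, 5), since 2·5 = 10.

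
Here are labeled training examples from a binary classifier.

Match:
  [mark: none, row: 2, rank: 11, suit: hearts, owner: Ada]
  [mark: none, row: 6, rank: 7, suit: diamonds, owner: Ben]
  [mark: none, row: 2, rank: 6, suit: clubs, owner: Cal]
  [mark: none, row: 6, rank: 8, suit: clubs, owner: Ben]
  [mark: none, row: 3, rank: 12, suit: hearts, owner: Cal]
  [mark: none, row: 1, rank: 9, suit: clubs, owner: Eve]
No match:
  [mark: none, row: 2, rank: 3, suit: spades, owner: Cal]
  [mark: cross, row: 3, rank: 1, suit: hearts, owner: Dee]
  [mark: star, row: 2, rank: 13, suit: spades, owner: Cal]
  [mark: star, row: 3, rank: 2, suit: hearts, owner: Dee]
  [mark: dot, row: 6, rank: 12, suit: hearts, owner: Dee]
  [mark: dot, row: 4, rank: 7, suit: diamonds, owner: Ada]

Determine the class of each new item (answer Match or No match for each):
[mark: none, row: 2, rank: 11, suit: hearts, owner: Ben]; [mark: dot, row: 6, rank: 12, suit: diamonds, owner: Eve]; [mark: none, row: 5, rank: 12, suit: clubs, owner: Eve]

Match, No match, Match

The simplest hypothesis consistent with all the labels is: mark is none AND rank ≥ 6.
[mark: none, row: 2, rank: 11, suit: hearts, owner: Ben] → mark is none, rank = 11 → Match. [mark: dot, row: 6, rank: 12, suit: diamonds, owner: Eve] → mark is dot, rank = 12 → No match. [mark: none, row: 5, rank: 12, suit: clubs, owner: Eve] → mark is none, rank = 12 → Match.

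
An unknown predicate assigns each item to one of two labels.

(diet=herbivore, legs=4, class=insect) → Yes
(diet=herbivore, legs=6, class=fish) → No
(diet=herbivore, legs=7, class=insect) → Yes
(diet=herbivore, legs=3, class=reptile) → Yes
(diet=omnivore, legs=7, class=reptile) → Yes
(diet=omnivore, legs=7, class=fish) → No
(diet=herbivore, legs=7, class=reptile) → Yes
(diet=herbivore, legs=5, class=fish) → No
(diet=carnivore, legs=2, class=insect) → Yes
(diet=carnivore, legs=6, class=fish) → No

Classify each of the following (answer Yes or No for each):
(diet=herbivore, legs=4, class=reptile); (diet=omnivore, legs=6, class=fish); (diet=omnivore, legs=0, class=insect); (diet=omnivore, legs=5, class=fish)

Yes, No, Yes, No

Rule: class is not fish. This holds for each 'Yes' example and fails for each 'No' one.
(diet=herbivore, legs=4, class=reptile): class is reptile — fits, so Yes.
(diet=omnivore, legs=6, class=fish): class is fish — lacks this property, so No.
(diet=omnivore, legs=0, class=insect): class is insect — fits, so Yes.
(diet=omnivore, legs=5, class=fish): class is fish — lacks this property, so No.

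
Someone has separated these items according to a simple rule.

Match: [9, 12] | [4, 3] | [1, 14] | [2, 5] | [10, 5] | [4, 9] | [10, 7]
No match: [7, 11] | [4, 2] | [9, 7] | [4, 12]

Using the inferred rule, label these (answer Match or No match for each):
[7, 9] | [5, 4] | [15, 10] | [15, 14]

No match, Match, Match, Match

All 'Match' examples share one property — sum is odd — and every 'No match' example lacks it.
[7, 9]: 7+9 = 16, doesn't match → No match.
[5, 4]: 5+4 = 9, meets the rule → Match.
[15, 10]: 15+10 = 25, meets the rule → Match.
[15, 14]: 15+14 = 29, meets the rule → Match.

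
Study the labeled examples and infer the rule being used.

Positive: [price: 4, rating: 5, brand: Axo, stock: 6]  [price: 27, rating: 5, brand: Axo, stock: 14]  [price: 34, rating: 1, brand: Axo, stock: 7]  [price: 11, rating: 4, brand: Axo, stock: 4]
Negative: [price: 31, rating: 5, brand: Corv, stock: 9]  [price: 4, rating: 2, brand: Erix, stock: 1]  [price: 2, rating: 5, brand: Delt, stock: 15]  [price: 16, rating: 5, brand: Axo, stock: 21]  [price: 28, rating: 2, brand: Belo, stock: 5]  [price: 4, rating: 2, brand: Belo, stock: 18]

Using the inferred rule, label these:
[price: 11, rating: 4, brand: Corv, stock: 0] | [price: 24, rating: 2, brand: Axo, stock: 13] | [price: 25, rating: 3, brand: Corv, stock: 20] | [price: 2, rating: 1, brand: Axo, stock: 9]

The common property of the 'Positive' items is: brand is Axo AND stock ≤ 14. No 'Negative' item has it.

Negative, Positive, Negative, Positive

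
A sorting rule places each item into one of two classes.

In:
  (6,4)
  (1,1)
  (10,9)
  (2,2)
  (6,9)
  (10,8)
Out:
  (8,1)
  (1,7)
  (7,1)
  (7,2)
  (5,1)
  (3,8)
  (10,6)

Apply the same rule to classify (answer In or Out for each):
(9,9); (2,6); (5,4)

One predicate separates the groups cleanly: |first − second| ≤ 3.
(9,9) → |9−9| = 0 → In.
(2,6) → |2−6| = 4 → Out.
(5,4) → |5−4| = 1 → In.

In, Out, In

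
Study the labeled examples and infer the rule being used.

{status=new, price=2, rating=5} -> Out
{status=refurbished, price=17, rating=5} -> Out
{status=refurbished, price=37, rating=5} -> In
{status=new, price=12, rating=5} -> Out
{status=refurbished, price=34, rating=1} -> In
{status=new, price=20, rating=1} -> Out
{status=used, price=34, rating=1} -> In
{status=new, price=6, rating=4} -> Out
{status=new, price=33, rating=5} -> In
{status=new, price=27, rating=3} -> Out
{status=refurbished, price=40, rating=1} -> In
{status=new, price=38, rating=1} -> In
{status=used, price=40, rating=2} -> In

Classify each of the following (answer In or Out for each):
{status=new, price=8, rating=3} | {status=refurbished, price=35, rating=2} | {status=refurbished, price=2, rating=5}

Out, In, Out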